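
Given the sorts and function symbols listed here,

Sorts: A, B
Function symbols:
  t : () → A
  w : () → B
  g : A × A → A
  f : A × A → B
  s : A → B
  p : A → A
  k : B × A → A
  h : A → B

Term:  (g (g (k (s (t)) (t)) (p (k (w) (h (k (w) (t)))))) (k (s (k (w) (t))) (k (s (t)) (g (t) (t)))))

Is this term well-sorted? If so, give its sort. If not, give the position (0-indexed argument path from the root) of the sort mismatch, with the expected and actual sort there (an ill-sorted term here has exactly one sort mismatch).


        (t) : A
      (s (t)) : B
      (t) : A
    (k (s (t)) (t)) : A
        (w) : B
            (w) : B
            (t) : A
          (k (w) (t)) : A
        (h (k (w) (t))) : B
      (k (w) (h (k (w) (t)))) : ✗ arg 1 at [0, 1, 0, 1] has sort B, expected A
        (w) : B
        (t) : A
      (k (w) (t)) : A
    (s (k (w) (t))) : B
        (t) : A
      (s (t)) : B
        (t) : A
        (t) : A
      (g (t) (t)) : A
    (k (s (t)) (g (t) (t))) : A
  (k (s (k (w) (t))) (k (s (t)) (g (t) (t)))) : A

ill-sorted at position [0, 1, 0, 1]: expected A, got B


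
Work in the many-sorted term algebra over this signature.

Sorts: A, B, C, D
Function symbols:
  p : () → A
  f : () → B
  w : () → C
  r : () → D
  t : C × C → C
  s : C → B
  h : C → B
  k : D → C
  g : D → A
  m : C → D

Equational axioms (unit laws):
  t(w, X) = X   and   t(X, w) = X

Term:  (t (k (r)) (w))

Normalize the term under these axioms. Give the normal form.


normal form = (k (r))

1. (t (k (r)) (w))  →  (k (r))


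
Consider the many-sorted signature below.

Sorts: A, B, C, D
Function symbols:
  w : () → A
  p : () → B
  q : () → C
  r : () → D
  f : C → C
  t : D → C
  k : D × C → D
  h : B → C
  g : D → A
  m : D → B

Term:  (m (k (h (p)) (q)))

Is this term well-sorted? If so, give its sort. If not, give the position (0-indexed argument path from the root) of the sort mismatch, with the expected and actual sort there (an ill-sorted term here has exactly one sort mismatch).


      (p) : B
    (h (p)) : C
    (q) : C
  (k (h (p)) (q)) : ✗ arg 0 at [0, 0] has sort C, expected D

ill-sorted at position [0, 0]: expected D, got C


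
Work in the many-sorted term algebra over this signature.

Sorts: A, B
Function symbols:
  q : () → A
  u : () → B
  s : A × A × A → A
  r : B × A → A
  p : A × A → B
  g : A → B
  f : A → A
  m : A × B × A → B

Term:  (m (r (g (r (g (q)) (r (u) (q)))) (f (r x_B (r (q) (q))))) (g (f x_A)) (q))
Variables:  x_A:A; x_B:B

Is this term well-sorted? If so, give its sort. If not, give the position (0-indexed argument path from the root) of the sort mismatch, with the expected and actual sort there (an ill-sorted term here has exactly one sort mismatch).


          (q) : A
        (g (q)) : B
          (u) : B
          (q) : A
        (r (u) (q)) : A
      (r (g (q)) (r (u) (q))) : A
    (g (r (g (q)) (r (u) (q)))) : B
        x_B : B
          (q) : A
          (q) : A
        (r (q) (q)) : ✗ arg 0 at [0, 1, 0, 1, 0] has sort A, expected B
      x_A : A
    (f x_A) : A
  (g (f x_A)) : B
  (q) : A

ill-sorted at position [0, 1, 0, 1, 0]: expected B, got A


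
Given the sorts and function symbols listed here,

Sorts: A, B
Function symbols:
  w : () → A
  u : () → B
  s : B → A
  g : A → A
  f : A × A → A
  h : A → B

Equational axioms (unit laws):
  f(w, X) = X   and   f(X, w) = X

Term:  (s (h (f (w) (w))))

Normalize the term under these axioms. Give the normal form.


1. (s (h (f (w) (w))))  →  (s (h (w)))

normal form = (s (h (w)))


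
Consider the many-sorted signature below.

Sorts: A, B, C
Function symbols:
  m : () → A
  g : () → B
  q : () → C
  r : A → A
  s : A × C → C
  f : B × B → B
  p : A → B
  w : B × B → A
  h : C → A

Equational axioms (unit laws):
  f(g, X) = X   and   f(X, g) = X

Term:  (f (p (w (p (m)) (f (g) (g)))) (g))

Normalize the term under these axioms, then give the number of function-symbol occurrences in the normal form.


size = 5

1. (f (p (w (p (m)) (f (g) (g)))) (g))  →  (p (w (p (m)) (f (g) (g))))
2. (p (w (p (m)) (f (g) (g))))  →  (p (w (p (m)) (g)))
normal form: (p (w (p (m)) (g)))


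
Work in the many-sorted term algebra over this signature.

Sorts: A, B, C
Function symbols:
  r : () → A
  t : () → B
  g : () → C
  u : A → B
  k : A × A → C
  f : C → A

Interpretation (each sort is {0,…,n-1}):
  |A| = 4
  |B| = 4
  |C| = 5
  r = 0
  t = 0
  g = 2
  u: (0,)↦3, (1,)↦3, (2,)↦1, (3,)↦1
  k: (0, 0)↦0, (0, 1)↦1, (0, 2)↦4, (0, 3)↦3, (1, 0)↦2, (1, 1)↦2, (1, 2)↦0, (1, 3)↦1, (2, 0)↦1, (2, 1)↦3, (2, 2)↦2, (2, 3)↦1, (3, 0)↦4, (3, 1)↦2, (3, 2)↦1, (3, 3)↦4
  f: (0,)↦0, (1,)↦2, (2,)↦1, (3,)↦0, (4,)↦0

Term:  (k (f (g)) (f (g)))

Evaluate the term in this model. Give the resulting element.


  g = 2
  (f (g)) = f(2,) = 1
  g = 2
  (f (g)) = f(2,) = 1
  (k (f (g)) (f (g))) = k(1, 1) = 2

value = 2


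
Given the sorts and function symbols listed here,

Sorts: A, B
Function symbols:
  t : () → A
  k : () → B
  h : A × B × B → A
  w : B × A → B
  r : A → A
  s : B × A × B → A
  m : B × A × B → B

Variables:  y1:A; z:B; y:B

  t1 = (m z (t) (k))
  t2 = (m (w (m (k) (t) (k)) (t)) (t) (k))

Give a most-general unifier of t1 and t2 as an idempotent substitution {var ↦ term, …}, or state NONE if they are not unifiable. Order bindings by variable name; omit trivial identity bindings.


{z ↦ (w (m (k) (t) (k)) (t))}


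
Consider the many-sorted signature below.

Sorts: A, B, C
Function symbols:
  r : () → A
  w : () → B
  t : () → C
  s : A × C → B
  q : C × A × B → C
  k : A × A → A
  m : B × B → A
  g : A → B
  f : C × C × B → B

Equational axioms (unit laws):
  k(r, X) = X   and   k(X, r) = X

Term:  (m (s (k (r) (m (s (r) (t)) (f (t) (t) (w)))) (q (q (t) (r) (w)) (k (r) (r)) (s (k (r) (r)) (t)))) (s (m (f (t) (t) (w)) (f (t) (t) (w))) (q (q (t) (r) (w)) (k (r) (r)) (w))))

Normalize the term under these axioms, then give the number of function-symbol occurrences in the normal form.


1. (m (s (k (r) (m (s (r) (t)) (f (t) (t) (w)))) (q (q (t) (r) (w)) (k (r) (r)) (s (k (r) (r)) (t)))) (s (m (f (t) (t) (w)) (f (t) (t) (w))) (q (q (t) (r) (w)) (k (r) (r)) (w))))  →  (m (s (m (s (r) (t)) (f (t) (t) (w))) (q (q (t) (r) (w)) (k (r) (r)) (s (k (r) (r)) (t)))) (s (m (f (t) (t) (w)) (f (t) (t) (w))) (q (q (t) (r) (w)) (k (r) (r)) (w))))
2. (m (s (m (s (r) (t)) (f (t) (t) (w))) (q (q (t) (r) (w)) (k (r) (r)) (s (k (r) (r)) (t)))) (s (m (f (t) (t) (w)) (f (t) (t) (w))) (q (q (t) (r) (w)) (k (r) (r)) (w))))  →  (m (s (m (s (r) (t)) (f (t) (t) (w))) (q (q (t) (r) (w)) (r) (s (k (r) (r)) (t)))) (s (m (f (t) (t) (w)) (f (t) (t) (w))) (q (q (t) (r) (w)) (k (r) (r)) (w))))
3. (m (s (m (s (r) (t)) (f (t) (t) (w))) (q (q (t) (r) (w)) (r) (s (k (r) (r)) (t)))) (s (m (f (t) (t) (w)) (f (t) (t) (w))) (q (q (t) (r) (w)) (k (r) (r)) (w))))  →  (m (s (m (s (r) (t)) (f (t) (t) (w))) (q (q (t) (r) (w)) (r) (s (r) (t)))) (s (m (f (t) (t) (w)) (f (t) (t) (w))) (q (q (t) (r) (w)) (k (r) (r)) (w))))
4. (m (s (m (s (r) (t)) (f (t) (t) (w))) (q (q (t) (r) (w)) (r) (s (r) (t)))) (s (m (f (t) (t) (w)) (f (t) (t) (w))) (q (q (t) (r) (w)) (k (r) (r)) (w))))  →  (m (s (m (s (r) (t)) (f (t) (t) (w))) (q (q (t) (r) (w)) (r) (s (r) (t)))) (s (m (f (t) (t) (w)) (f (t) (t) (w))) (q (q (t) (r) (w)) (r) (w))))
normal form: (m (s (m (s (r) (t)) (f (t) (t) (w))) (q (q (t) (r) (w)) (r) (s (r) (t)))) (s (m (f (t) (t) (w)) (f (t) (t) (w))) (q (q (t) (r) (w)) (r) (w))))

size = 36


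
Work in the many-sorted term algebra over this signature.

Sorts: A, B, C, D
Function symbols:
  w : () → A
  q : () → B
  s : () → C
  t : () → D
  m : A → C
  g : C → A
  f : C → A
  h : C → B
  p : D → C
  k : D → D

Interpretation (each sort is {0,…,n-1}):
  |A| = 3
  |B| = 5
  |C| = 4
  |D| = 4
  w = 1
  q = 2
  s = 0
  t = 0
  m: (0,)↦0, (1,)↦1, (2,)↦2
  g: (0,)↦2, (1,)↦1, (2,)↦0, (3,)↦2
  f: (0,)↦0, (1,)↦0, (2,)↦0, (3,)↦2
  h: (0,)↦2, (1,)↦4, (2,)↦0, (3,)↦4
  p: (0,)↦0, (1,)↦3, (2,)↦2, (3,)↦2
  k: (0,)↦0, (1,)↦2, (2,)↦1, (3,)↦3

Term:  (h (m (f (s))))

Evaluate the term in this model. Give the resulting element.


  s = 0
  (f (s)) = f(0,) = 0
  (m (f (s))) = m(0,) = 0
  (h (m (f (s)))) = h(0,) = 2

value = 2


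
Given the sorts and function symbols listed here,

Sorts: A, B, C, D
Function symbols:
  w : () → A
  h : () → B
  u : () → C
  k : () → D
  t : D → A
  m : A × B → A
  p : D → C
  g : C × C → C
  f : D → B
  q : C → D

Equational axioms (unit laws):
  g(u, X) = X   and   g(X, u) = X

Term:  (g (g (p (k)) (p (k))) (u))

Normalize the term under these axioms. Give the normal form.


1. (g (g (p (k)) (p (k))) (u))  →  (g (p (k)) (p (k)))

normal form = (g (p (k)) (p (k)))


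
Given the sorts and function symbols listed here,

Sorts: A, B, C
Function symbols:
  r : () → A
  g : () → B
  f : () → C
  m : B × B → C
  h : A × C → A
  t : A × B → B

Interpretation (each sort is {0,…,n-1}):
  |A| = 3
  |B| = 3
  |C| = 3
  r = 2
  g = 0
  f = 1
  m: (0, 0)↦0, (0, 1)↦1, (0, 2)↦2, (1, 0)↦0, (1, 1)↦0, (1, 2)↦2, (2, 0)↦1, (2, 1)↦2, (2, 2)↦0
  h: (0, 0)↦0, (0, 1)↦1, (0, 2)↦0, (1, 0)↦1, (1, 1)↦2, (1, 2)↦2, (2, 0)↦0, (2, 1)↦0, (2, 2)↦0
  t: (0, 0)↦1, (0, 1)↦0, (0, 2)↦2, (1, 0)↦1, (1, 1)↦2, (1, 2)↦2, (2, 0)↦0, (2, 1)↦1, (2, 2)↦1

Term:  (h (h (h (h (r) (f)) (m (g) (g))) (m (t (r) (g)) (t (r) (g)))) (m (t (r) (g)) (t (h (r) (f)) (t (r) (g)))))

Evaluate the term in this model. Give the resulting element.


value = 1

  r = 2
  f = 1
  (h (r) (f)) = h(2, 1) = 0
  g = 0
  g = 0
  (m (g) (g)) = m(0, 0) = 0
  (h (h (r) (f)) (m (g) (g))) = h(0, 0) = 0
  r = 2
  g = 0
  (t (r) (g)) = t(2, 0) = 0
  r = 2
  g = 0
  (t (r) (g)) = t(2, 0) = 0
  (m (t (r) (g)) (t (r) (g))) = m(0, 0) = 0
  (h (h (h (r) (f)) (m (g) (g))) (m (t (r) (g)) (t (r) (g)))) = h(0, 0) = 0
  r = 2
  g = 0
  (t (r) (g)) = t(2, 0) = 0
  r = 2
  f = 1
  (h (r) (f)) = h(2, 1) = 0
  r = 2
  g = 0
  (t (r) (g)) = t(2, 0) = 0
  (t (h (r) (f)) (t (r) (g))) = t(0, 0) = 1
  (m (t (r) (g)) (t (h (r) (f)) (t (r) (g)))) = m(0, 1) = 1
  (h (h (h (h (r) (f)) (m (g) (g))) (m (t (r) (g)) (t (r) (g)))) (m (t (r) (g)) (t (h (r) (f)) (t (r) (g))))) = h(0, 1) = 1


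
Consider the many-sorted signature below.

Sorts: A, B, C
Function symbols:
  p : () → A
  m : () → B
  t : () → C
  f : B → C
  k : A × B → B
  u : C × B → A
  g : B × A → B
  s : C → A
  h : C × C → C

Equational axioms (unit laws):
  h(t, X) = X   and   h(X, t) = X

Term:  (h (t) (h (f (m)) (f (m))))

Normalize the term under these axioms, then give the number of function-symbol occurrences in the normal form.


size = 5

1. (h (t) (h (f (m)) (f (m))))  →  (h (f (m)) (f (m)))
normal form: (h (f (m)) (f (m)))


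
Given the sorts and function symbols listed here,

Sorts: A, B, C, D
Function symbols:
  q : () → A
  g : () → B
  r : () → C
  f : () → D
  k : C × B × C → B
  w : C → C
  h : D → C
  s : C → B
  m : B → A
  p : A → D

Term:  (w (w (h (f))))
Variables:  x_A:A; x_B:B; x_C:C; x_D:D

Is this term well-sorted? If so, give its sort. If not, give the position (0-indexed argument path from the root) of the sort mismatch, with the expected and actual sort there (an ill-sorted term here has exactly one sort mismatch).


well-sorted; sort = C

      (f) : D
    (h (f)) : C
  (w (h (f))) : C
(w (w (h (f)))) : C


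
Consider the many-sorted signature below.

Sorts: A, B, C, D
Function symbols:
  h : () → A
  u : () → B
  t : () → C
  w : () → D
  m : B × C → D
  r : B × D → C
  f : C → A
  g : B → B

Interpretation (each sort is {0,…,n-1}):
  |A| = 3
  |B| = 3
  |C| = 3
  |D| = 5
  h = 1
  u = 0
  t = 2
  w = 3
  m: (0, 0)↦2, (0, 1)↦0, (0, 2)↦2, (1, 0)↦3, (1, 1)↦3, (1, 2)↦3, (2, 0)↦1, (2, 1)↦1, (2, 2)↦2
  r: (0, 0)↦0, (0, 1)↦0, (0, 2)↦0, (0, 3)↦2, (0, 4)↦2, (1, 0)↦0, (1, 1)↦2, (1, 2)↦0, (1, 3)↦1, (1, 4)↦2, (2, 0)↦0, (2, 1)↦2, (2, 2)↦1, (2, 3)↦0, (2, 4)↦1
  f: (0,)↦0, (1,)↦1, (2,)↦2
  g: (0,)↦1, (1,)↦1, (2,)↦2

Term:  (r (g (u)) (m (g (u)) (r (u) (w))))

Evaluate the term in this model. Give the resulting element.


  u = 0
  (g (u)) = g(0,) = 1
  u = 0
  (g (u)) = g(0,) = 1
  u = 0
  w = 3
  (r (u) (w)) = r(0, 3) = 2
  (m (g (u)) (r (u) (w))) = m(1, 2) = 3
  (r (g (u)) (m (g (u)) (r (u) (w)))) = r(1, 3) = 1

value = 1


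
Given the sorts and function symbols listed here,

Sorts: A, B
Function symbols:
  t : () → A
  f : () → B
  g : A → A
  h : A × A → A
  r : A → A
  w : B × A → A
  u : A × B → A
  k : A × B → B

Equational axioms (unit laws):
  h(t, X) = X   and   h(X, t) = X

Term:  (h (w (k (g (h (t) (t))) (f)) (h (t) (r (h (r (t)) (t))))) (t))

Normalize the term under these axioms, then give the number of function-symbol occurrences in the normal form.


1. (h (w (k (g (h (t) (t))) (f)) (h (t) (r (h (r (t)) (t))))) (t))  →  (w (k (g (h (t) (t))) (f)) (h (t) (r (h (r (t)) (t)))))
2. (w (k (g (h (t) (t))) (f)) (h (t) (r (h (r (t)) (t)))))  →  (w (k (g (t)) (f)) (h (t) (r (h (r (t)) (t)))))
3. (w (k (g (t)) (f)) (h (t) (r (h (r (t)) (t)))))  →  (w (k (g (t)) (f)) (r (h (r (t)) (t))))
4. (w (k (g (t)) (f)) (r (h (r (t)) (t))))  →  (w (k (g (t)) (f)) (r (r (t))))
normal form: (w (k (g (t)) (f)) (r (r (t))))

size = 8


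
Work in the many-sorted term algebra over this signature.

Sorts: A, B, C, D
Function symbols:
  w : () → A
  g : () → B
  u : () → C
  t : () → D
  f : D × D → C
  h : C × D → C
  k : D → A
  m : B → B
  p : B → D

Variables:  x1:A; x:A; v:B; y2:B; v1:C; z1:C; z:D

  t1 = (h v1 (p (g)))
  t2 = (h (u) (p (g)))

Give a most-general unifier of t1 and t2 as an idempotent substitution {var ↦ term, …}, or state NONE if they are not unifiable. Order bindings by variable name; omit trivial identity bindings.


{v1 ↦ (u)}


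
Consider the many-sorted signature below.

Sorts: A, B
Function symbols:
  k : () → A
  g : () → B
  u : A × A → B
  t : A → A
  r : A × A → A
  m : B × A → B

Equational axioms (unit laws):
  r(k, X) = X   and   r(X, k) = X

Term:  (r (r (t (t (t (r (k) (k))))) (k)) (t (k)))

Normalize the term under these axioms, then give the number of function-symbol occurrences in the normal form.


1. (r (r (t (t (t (r (k) (k))))) (k)) (t (k)))  →  (r (t (t (t (r (k) (k))))) (t (k)))
2. (r (t (t (t (r (k) (k))))) (t (k)))  →  (r (t (t (t (k)))) (t (k)))
normal form: (r (t (t (t (k)))) (t (k)))

size = 7


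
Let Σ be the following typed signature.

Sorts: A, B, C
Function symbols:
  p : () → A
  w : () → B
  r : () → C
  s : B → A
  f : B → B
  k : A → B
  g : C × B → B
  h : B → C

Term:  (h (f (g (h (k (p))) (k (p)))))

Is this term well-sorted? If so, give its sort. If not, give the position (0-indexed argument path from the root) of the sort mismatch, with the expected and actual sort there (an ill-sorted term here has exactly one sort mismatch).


well-sorted; sort = C

          (p) : A
        (k (p)) : B
      (h (k (p))) : C
        (p) : A
      (k (p)) : B
    (g (h (k (p))) (k (p))) : B
  (f (g (h (k (p))) (k (p)))) : B
(h (f (g (h (k (p))) (k (p))))) : C


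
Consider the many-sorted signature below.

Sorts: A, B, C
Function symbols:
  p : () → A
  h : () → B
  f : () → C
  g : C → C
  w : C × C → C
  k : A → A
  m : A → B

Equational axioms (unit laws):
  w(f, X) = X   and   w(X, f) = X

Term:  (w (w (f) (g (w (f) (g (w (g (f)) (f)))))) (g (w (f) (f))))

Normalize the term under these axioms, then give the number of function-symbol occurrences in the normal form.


size = 7

1. (w (w (f) (g (w (f) (g (w (g (f)) (f)))))) (g (w (f) (f))))  →  (w (g (w (f) (g (w (g (f)) (f))))) (g (w (f) (f))))
2. (w (g (w (f) (g (w (g (f)) (f))))) (g (w (f) (f))))  →  (w (g (g (w (g (f)) (f)))) (g (w (f) (f))))
3. (w (g (g (w (g (f)) (f)))) (g (w (f) (f))))  →  (w (g (g (g (f)))) (g (w (f) (f))))
4. (w (g (g (g (f)))) (g (w (f) (f))))  →  (w (g (g (g (f)))) (g (f)))
normal form: (w (g (g (g (f)))) (g (f)))


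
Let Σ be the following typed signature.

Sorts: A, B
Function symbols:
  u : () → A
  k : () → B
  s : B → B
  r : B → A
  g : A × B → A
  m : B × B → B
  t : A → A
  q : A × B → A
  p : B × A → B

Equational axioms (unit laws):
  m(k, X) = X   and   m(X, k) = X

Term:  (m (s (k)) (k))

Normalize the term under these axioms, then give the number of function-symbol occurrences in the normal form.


1. (m (s (k)) (k))  →  (s (k))
normal form: (s (k))

size = 2


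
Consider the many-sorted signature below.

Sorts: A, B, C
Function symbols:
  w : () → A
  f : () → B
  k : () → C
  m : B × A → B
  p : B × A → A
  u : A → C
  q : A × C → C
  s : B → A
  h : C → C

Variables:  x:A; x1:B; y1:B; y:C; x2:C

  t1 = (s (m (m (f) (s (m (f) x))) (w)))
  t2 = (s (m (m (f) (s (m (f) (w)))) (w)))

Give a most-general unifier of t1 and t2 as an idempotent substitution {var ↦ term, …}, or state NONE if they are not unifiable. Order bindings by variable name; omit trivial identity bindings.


{x ↦ (w)}


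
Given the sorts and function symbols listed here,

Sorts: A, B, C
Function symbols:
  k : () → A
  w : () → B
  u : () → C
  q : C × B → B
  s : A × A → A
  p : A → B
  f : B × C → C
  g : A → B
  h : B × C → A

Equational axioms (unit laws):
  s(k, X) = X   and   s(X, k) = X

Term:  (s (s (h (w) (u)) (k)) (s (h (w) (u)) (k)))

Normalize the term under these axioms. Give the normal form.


1. (s (s (h (w) (u)) (k)) (s (h (w) (u)) (k)))  →  (s (h (w) (u)) (s (h (w) (u)) (k)))
2. (s (h (w) (u)) (s (h (w) (u)) (k)))  →  (s (h (w) (u)) (h (w) (u)))

normal form = (s (h (w) (u)) (h (w) (u)))


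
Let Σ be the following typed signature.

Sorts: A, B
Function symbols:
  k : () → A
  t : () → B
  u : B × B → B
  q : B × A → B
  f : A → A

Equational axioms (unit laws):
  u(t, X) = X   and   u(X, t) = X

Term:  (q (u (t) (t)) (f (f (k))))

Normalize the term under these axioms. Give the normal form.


normal form = (q (t) (f (f (k))))

1. (q (u (t) (t)) (f (f (k))))  →  (q (t) (f (f (k))))


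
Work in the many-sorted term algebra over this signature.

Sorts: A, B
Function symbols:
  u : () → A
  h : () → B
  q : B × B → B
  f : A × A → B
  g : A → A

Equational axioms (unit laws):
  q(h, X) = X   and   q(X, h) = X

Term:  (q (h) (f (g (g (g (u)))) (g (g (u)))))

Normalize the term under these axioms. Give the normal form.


1. (q (h) (f (g (g (g (u)))) (g (g (u)))))  →  (f (g (g (g (u)))) (g (g (u))))

normal form = (f (g (g (g (u)))) (g (g (u))))


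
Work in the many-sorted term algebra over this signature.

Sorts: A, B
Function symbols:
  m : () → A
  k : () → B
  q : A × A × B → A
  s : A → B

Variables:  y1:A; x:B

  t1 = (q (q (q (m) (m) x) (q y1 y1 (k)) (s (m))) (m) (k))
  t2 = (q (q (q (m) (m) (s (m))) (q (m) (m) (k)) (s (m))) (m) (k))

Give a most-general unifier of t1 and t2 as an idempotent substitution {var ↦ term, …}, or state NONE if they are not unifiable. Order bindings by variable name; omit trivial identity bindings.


{x ↦ (s (m)), y1 ↦ (m)}


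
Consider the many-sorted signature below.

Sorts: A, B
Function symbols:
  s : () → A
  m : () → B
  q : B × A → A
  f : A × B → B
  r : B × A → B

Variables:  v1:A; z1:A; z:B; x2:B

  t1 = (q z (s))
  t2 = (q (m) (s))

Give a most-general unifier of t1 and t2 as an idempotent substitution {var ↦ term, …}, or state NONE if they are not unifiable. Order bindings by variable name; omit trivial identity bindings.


{z ↦ (m)}


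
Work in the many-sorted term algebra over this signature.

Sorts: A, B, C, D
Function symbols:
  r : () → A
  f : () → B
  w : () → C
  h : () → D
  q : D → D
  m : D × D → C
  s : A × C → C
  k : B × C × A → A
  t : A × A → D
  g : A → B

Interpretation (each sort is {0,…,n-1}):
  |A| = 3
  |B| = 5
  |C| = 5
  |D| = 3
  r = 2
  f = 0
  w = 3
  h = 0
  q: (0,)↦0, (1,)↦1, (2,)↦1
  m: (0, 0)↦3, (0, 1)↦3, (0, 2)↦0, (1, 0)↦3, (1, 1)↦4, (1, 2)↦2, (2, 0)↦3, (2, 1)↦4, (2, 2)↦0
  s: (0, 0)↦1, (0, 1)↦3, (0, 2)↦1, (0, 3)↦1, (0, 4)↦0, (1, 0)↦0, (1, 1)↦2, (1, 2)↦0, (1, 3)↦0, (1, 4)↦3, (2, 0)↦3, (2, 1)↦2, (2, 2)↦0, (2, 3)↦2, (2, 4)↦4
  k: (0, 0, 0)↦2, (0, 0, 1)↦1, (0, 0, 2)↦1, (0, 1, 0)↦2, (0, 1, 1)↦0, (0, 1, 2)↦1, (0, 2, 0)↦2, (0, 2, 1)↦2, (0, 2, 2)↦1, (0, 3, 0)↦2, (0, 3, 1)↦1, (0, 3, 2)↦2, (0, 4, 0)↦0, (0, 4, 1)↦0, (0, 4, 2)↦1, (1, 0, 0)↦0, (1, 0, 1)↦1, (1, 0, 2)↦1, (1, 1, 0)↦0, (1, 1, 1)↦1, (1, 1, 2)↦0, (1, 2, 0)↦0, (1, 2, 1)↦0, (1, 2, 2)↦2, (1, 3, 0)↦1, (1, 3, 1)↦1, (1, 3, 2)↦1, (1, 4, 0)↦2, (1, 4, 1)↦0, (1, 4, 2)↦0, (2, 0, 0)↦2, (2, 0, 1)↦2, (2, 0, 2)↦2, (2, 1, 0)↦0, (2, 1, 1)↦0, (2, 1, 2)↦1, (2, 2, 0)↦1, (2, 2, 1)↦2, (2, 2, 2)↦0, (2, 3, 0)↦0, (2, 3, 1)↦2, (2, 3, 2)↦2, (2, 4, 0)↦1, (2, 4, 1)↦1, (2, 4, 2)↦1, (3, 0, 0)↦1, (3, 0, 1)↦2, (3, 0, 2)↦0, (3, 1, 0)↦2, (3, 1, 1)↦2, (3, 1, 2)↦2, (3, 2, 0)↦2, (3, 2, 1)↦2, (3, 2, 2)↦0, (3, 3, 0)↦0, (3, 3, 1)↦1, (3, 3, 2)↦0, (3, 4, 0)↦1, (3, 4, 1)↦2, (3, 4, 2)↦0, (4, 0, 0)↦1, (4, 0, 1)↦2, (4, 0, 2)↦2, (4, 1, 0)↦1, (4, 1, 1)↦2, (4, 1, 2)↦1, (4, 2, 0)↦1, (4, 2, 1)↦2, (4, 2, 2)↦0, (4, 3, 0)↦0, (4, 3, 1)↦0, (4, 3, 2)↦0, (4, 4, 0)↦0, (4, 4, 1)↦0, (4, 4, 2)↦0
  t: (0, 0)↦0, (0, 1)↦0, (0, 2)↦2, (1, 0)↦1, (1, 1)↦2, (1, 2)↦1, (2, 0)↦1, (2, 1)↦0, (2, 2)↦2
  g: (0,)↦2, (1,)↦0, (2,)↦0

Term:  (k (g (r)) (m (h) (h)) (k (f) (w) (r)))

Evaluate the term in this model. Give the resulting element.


  r = 2
  (g (r)) = g(2,) = 0
  h = 0
  h = 0
  (m (h) (h)) = m(0, 0) = 3
  f = 0
  w = 3
  r = 2
  (k (f) (w) (r)) = k(0, 3, 2) = 2
  (k (g (r)) (m (h) (h)) (k (f) (w) (r))) = k(0, 3, 2) = 2

value = 2


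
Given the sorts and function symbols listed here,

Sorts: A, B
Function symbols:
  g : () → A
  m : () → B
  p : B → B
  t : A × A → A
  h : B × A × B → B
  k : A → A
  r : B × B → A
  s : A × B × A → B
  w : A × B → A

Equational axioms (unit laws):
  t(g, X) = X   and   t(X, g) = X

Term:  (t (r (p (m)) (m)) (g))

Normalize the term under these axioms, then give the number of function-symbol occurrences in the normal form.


size = 4

1. (t (r (p (m)) (m)) (g))  →  (r (p (m)) (m))
normal form: (r (p (m)) (m))


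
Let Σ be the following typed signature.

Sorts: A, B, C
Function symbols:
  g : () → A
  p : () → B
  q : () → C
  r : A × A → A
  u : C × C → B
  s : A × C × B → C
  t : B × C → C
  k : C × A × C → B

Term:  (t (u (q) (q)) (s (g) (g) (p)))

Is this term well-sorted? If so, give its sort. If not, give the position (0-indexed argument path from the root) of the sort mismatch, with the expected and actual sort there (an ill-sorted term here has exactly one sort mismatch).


    (q) : C
    (q) : C
  (u (q) (q)) : B
    (g) : A
    (g) : A
    (p) : B
  (s (g) (g) (p)) : ✗ arg 1 at [1, 1] has sort A, expected C

ill-sorted at position [1, 1]: expected C, got A


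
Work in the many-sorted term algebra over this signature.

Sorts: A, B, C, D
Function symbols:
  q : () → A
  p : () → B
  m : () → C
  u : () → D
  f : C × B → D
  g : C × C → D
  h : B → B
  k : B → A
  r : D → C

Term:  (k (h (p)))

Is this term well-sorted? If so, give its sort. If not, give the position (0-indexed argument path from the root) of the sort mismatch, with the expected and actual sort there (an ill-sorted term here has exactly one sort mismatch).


well-sorted; sort = A

    (p) : B
  (h (p)) : B
(k (h (p))) : A


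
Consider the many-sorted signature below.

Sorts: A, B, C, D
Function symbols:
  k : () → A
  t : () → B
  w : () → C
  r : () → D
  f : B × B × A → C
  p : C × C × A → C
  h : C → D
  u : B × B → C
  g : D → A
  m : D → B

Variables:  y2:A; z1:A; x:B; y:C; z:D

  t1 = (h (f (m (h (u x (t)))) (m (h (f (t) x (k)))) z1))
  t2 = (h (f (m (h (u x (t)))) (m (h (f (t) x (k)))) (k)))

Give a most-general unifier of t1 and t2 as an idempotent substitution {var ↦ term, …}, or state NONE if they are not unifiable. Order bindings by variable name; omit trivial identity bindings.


{z1 ↦ (k)}


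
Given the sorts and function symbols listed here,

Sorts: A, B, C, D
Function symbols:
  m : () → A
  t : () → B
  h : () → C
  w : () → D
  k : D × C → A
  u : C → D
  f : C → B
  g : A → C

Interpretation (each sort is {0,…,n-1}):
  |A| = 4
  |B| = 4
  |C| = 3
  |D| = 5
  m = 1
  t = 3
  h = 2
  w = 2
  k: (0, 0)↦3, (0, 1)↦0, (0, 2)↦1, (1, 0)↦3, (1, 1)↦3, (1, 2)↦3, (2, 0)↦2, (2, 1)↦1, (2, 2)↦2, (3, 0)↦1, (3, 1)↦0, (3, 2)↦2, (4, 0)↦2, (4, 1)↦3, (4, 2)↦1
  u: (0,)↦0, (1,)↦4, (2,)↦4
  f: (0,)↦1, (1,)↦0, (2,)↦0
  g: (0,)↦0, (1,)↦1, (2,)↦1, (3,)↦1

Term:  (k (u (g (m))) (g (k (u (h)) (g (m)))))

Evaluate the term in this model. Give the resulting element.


  m = 1
  (g (m)) = g(1,) = 1
  (u (g (m))) = u(1,) = 4
  h = 2
  (u (h)) = u(2,) = 4
  m = 1
  (g (m)) = g(1,) = 1
  (k (u (h)) (g (m))) = k(4, 1) = 3
  (g (k (u (h)) (g (m)))) = g(3,) = 1
  (k (u (g (m))) (g (k (u (h)) (g (m))))) = k(4, 1) = 3

value = 3


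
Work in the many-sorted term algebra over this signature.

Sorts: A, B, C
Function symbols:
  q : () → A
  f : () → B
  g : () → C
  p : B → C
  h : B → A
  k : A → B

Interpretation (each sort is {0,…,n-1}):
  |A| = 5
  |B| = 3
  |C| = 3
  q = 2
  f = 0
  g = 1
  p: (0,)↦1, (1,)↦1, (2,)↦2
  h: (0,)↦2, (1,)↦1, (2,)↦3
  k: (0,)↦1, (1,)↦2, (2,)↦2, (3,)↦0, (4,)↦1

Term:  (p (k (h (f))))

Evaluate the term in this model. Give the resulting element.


value = 2

  f = 0
  (h (f)) = h(0,) = 2
  (k (h (f))) = k(2,) = 2
  (p (k (h (f)))) = p(2,) = 2


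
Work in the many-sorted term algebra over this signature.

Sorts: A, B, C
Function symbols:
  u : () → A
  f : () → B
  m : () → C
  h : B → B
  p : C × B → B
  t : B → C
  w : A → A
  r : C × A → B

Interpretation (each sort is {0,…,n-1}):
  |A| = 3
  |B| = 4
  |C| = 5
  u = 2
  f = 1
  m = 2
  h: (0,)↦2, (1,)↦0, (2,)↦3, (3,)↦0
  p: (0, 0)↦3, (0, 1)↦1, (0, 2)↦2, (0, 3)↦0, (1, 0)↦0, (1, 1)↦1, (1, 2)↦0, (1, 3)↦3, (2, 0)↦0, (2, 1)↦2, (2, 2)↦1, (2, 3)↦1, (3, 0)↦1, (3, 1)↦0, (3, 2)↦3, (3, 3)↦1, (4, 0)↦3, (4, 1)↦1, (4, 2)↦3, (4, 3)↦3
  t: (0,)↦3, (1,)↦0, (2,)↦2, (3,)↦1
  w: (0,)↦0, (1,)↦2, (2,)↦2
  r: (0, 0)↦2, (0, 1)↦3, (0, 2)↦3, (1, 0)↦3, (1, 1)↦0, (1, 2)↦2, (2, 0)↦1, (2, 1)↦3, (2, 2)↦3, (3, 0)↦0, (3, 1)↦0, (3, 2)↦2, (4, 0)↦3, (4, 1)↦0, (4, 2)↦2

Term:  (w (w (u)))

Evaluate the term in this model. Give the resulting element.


  u = 2
  (w (u)) = w(2,) = 2
  (w (w (u))) = w(2,) = 2

value = 2


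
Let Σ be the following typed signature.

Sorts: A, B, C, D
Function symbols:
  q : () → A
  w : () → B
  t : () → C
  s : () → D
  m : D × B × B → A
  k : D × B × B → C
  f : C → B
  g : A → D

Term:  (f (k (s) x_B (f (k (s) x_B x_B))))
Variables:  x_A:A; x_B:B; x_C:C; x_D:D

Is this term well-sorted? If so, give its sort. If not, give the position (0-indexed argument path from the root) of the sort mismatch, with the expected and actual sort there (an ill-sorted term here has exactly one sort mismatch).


well-sorted; sort = B

    (s) : D
    x_B : B
        (s) : D
        x_B : B
        x_B : B
      (k (s) x_B x_B) : C
    (f (k (s) x_B x_B)) : B
  (k (s) x_B (f (k (s) x_B x_B))) : C
(f (k (s) x_B (f (k (s) x_B x_B)))) : B


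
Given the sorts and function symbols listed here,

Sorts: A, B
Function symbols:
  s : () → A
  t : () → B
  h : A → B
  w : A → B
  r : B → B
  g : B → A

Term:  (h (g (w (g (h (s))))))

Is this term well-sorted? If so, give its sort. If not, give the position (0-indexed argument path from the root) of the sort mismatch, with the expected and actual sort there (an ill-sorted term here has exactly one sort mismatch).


          (s) : A
        (h (s)) : B
      (g (h (s))) : A
    (w (g (h (s)))) : B
  (g (w (g (h (s))))) : A
(h (g (w (g (h (s)))))) : B

well-sorted; sort = B


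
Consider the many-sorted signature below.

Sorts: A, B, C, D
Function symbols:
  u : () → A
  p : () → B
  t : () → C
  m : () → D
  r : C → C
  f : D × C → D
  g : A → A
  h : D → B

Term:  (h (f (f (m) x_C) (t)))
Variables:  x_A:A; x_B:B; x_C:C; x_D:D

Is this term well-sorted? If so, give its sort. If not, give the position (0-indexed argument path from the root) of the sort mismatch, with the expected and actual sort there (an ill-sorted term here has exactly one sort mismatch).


      (m) : D
      x_C : C
    (f (m) x_C) : D
    (t) : C
  (f (f (m) x_C) (t)) : D
(h (f (f (m) x_C) (t))) : B

well-sorted; sort = B


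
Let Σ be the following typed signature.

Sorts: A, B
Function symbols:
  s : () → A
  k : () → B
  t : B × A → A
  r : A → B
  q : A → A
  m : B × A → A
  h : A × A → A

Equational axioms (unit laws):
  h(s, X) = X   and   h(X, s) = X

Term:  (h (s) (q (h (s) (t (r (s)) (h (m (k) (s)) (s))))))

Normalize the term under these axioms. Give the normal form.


normal form = (q (t (r (s)) (m (k) (s))))

1. (h (s) (q (h (s) (t (r (s)) (h (m (k) (s)) (s))))))  →  (q (h (s) (t (r (s)) (h (m (k) (s)) (s)))))
2. (q (h (s) (t (r (s)) (h (m (k) (s)) (s)))))  →  (q (t (r (s)) (h (m (k) (s)) (s))))
3. (q (t (r (s)) (h (m (k) (s)) (s))))  →  (q (t (r (s)) (m (k) (s))))


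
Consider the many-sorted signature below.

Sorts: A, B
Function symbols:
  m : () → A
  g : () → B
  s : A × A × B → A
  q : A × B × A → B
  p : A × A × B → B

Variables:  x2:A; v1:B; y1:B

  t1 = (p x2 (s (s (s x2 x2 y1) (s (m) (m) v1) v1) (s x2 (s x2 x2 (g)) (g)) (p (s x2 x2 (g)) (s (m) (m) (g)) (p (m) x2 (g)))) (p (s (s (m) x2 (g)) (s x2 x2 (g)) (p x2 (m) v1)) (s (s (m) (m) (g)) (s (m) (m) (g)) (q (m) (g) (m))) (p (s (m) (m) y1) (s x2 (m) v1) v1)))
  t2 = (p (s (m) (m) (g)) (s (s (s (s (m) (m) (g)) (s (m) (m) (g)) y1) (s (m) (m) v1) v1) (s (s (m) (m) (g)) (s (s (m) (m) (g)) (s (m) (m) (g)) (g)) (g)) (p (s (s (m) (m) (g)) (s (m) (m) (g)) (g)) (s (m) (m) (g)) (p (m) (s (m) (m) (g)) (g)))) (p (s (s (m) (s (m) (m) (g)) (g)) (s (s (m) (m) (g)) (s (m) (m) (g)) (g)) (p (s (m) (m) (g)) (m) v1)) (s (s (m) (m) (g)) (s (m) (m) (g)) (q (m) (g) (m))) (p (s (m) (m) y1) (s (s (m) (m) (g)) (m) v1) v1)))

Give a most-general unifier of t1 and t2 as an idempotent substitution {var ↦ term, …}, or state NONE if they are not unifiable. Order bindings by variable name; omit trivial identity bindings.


{x2 ↦ (s (m) (m) (g))}


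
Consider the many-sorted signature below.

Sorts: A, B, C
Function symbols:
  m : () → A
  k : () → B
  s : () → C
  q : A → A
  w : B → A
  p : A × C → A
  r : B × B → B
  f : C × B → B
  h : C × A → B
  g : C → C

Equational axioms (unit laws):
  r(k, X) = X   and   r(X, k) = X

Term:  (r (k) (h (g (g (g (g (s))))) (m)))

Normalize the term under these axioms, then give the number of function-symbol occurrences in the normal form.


size = 7

1. (r (k) (h (g (g (g (g (s))))) (m)))  →  (h (g (g (g (g (s))))) (m))
normal form: (h (g (g (g (g (s))))) (m))


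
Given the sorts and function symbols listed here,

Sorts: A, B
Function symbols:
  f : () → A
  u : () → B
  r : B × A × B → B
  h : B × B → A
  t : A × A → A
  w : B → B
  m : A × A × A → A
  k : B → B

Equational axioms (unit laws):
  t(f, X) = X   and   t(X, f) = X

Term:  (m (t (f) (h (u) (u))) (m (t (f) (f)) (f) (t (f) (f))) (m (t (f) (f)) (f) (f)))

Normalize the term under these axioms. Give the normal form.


1. (m (t (f) (h (u) (u))) (m (t (f) (f)) (f) (t (f) (f))) (m (t (f) (f)) (f) (f)))  →  (m (h (u) (u)) (m (t (f) (f)) (f) (t (f) (f))) (m (t (f) (f)) (f) (f)))
2. (m (h (u) (u)) (m (t (f) (f)) (f) (t (f) (f))) (m (t (f) (f)) (f) (f)))  →  (m (h (u) (u)) (m (f) (f) (t (f) (f))) (m (t (f) (f)) (f) (f)))
3. (m (h (u) (u)) (m (f) (f) (t (f) (f))) (m (t (f) (f)) (f) (f)))  →  (m (h (u) (u)) (m (f) (f) (f)) (m (t (f) (f)) (f) (f)))
4. (m (h (u) (u)) (m (f) (f) (f)) (m (t (f) (f)) (f) (f)))  →  (m (h (u) (u)) (m (f) (f) (f)) (m (f) (f) (f)))

normal form = (m (h (u) (u)) (m (f) (f) (f)) (m (f) (f) (f)))


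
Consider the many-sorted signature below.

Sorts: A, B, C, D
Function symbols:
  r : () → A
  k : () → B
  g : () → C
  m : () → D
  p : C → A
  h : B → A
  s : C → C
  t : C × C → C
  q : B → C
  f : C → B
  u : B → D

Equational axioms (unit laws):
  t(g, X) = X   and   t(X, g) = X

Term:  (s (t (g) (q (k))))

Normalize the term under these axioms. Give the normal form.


normal form = (s (q (k)))

1. (s (t (g) (q (k))))  →  (s (q (k)))


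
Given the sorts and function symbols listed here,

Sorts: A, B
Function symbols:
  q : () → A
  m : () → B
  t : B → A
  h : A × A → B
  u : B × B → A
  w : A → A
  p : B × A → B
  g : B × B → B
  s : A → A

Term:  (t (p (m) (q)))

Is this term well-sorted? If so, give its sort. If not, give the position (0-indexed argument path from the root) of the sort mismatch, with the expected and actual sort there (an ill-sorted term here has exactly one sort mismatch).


well-sorted; sort = A

    (m) : B
    (q) : A
  (p (m) (q)) : B
(t (p (m) (q))) : A


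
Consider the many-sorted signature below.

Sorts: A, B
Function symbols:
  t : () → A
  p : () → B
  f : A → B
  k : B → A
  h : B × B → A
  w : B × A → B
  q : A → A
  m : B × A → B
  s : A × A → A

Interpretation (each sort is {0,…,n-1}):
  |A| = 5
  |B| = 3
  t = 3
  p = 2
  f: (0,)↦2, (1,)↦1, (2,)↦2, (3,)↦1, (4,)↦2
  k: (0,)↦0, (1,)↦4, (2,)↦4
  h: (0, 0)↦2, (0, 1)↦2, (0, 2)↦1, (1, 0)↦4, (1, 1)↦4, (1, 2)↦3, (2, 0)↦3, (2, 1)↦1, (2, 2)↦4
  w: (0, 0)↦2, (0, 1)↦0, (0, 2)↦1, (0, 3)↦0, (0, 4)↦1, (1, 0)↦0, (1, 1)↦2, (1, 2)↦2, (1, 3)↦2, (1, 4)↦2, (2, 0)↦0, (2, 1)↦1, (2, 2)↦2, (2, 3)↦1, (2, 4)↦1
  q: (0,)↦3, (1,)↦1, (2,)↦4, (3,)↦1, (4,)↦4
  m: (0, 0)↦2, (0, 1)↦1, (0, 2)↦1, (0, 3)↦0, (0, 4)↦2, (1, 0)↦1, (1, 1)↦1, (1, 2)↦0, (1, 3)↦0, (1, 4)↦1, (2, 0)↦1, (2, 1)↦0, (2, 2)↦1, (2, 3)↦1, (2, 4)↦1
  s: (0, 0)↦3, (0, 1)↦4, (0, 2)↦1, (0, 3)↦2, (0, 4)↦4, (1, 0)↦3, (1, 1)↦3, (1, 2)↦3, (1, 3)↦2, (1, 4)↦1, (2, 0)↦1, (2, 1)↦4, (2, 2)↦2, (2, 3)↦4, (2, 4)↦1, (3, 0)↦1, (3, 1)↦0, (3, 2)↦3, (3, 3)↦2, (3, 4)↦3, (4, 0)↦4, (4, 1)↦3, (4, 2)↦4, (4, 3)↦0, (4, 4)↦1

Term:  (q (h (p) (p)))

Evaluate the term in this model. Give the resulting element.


value = 4

  p = 2
  p = 2
  (h (p) (p)) = h(2, 2) = 4
  (q (h (p) (p))) = q(4,) = 4


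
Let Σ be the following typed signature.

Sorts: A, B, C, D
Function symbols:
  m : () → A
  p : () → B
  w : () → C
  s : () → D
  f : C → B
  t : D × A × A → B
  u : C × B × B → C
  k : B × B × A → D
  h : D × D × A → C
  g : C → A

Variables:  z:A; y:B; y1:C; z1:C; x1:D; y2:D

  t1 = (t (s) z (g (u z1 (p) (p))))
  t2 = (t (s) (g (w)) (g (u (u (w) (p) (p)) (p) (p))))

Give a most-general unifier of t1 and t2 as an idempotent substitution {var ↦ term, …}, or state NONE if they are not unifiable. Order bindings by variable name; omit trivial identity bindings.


{z ↦ (g (w)), z1 ↦ (u (w) (p) (p))}


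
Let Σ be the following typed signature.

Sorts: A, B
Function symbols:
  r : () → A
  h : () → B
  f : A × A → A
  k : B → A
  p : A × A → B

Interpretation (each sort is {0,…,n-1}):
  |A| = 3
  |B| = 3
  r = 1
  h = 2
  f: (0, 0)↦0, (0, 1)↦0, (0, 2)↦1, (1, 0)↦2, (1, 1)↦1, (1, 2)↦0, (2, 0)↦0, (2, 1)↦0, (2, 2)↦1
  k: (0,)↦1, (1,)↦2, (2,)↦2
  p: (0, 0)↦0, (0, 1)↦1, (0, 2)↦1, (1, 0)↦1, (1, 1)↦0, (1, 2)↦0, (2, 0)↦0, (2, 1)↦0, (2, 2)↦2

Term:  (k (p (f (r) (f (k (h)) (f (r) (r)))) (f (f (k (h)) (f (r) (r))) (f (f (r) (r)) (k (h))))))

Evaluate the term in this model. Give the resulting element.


  r = 1
  h = 2
  (k (h)) = k(2,) = 2
  r = 1
  r = 1
  (f (r) (r)) = f(1, 1) = 1
  (f (k (h)) (f (r) (r))) = f(2, 1) = 0
  (f (r) (f (k (h)) (f (r) (r)))) = f(1, 0) = 2
  h = 2
  (k (h)) = k(2,) = 2
  r = 1
  r = 1
  (f (r) (r)) = f(1, 1) = 1
  (f (k (h)) (f (r) (r))) = f(2, 1) = 0
  r = 1
  r = 1
  (f (r) (r)) = f(1, 1) = 1
  h = 2
  (k (h)) = k(2,) = 2
  (f (f (r) (r)) (k (h))) = f(1, 2) = 0
  (f (f (k (h)) (f (r) (r))) (f (f (r) (r)) (k (h)))) = f(0, 0) = 0
  (p (f (r) (f (k (h)) (f (r) (r)))) (f (f (k (h)) (f (r) (r))) (f (f (r) (r)) (k (h))))) = p(2, 0) = 0
  (k (p (f (r) (f (k (h)) (f (r) (r)))) (f (f (k (h)) (f (r) (r))) (f (f (r) (r)) (k (h)))))) = k(0,) = 1

value = 1


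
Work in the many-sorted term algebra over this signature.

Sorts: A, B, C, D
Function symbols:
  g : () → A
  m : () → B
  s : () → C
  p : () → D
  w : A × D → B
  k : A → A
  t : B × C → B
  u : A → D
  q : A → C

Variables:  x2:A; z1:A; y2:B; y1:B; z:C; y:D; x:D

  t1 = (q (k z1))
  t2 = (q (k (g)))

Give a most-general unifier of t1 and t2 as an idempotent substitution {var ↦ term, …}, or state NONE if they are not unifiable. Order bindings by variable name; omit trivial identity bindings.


{z1 ↦ (g)}


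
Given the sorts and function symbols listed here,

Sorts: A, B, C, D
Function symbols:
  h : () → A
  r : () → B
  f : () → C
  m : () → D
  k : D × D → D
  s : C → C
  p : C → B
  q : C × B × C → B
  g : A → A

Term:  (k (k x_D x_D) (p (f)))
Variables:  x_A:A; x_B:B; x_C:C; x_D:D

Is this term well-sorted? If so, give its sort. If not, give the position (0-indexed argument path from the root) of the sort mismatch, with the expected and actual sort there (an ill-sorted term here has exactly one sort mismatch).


    x_D : D
    x_D : D
  (k x_D x_D) : D
    (f) : C
  (p (f)) : B
(k (k x_D x_D) (p (f))) : ✗ arg 1 at [1] has sort B, expected D

ill-sorted at position [1]: expected D, got B


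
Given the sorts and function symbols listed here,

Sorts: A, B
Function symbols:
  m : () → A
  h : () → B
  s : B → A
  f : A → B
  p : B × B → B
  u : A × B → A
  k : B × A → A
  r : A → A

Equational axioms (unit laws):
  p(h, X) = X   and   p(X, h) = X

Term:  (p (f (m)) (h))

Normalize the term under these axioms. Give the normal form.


normal form = (f (m))

1. (p (f (m)) (h))  →  (f (m))


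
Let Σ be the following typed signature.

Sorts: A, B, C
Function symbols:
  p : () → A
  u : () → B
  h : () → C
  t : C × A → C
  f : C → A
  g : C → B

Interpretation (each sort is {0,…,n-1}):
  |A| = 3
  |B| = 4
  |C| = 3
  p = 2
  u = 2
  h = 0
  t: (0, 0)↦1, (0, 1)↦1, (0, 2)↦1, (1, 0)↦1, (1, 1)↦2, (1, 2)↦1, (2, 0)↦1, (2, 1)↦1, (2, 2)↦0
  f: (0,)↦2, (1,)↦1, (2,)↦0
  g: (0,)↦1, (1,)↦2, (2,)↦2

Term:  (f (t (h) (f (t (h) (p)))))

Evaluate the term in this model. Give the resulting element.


  h = 0
  h = 0
  p = 2
  (t (h) (p)) = t(0, 2) = 1
  (f (t (h) (p))) = f(1,) = 1
  (t (h) (f (t (h) (p)))) = t(0, 1) = 1
  (f (t (h) (f (t (h) (p))))) = f(1,) = 1

value = 1


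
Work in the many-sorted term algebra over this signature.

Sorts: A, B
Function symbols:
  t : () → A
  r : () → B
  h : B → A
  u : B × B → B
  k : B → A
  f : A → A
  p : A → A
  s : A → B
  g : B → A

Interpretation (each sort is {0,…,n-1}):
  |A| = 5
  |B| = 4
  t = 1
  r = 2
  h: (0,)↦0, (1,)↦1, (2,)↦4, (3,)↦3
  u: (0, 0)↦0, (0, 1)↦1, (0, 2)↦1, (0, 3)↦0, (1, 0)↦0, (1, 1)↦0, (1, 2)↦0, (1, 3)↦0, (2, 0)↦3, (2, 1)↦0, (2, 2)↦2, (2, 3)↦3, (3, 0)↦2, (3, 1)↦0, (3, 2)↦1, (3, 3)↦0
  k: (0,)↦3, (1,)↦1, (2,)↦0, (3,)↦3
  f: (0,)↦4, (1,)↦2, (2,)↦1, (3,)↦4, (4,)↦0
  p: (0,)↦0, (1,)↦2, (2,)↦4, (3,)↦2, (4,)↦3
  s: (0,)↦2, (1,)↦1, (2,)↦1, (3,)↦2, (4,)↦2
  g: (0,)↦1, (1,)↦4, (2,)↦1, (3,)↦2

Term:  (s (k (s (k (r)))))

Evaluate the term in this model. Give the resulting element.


  r = 2
  (k (r)) = k(2,) = 0
  (s (k (r))) = s(0,) = 2
  (k (s (k (r)))) = k(2,) = 0
  (s (k (s (k (r))))) = s(0,) = 2

value = 2
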